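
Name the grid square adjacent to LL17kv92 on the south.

Latitude extended square 2; −1 → 1.
The longitude characters are unchanged.

LL17kv91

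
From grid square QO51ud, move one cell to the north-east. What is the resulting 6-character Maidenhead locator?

Longitude subsquare u = 20; +1 → 21 = v.
Latitude subsquare d = 3; +1 → 4 = e.

QO51ve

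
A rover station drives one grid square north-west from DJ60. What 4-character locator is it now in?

DJ51

Longitude square 6; −1 → 5.
Latitude square 0; +1 → 1.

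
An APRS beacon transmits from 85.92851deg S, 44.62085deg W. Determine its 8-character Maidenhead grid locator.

Shift to the Maidenhead origin (180°W, 90°S): lon 135.37915, lat 4.07149.
Field: 135.37915/20 → 6 → G, 4.07149/10 → 0 → A; chars GA.
Square: 15.37915/2 → 7, 4.07149/1 → 4; chars 74.
Subsquare: 1.37915/0.0833333 → 16 → q, 0.07149/0.0416667 → 1 → b; chars qb.
Extended square: 0.04582/0.00833333 → 5, 0.02982/0.00416667 → 7; chars 57.

GA74qb57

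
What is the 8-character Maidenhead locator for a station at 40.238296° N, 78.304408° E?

MN90df67

Shift to the Maidenhead origin (180°W, 90°S): lon 258.30441, lat 130.23830.
Field: lon ⌊258.30441/20⌋ = 12 → M; lat ⌊130.23830/10⌋ = 13 → N.
Square: lon ⌊18.30441/2⌋ = 9; lat ⌊0.23830/1⌋ = 0.
Subsquare: lon ⌊0.30441/0.0833333⌋ = 3 → d; lat ⌊0.23830/0.0416667⌋ = 5 → f.
Extended square: lon ⌊0.05441/0.00833333⌋ = 6; lat ⌊0.02996/0.00416667⌋ = 7.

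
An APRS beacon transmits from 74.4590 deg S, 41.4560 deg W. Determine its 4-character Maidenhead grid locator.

GB95

Add 180° to longitude and 90° to latitude: 138.54, 15.54.
Field: 138.54/20 → 6 → G, 15.54/10 → 1 → B; chars GB.
Square: 18.54/2 → 9, 5.54/1 → 5; chars 95.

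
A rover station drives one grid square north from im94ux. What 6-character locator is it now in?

IM95ua

Latitude subsquare x = 23; +1 → 24, wraps to 0 = a, carry into square.
Latitude square 4; +1 → 5.
The longitude characters are unchanged.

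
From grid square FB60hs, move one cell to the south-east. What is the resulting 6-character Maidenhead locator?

FB60ir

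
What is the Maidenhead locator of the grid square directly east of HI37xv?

HI47av

Longitude subsquare x = 23; +1 → 24, wraps to 0 = a, carry into square.
Longitude square 3; +1 → 4.
The latitude characters are unchanged.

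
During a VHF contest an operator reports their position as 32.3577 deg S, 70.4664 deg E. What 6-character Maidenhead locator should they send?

Shift to the Maidenhead origin (180°W, 90°S): lon 250.4664, lat 57.6423.
Field: lon ⌊250.4664/20⌋ = 12 → M; lat ⌊57.6423/10⌋ = 5 → F.
Square: lon ⌊10.4664/2⌋ = 5; lat ⌊7.6423/1⌋ = 7.
Subsquare: lon ⌊0.4664/0.0833333⌋ = 5 → f; lat ⌊0.6423/0.0416667⌋ = 15 → p.

MF57fp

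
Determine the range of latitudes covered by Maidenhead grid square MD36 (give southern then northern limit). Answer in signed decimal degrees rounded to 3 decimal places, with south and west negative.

-54.000, -53.000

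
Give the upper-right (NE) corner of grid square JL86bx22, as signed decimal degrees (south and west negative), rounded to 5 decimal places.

Field J=9, L=11: +9·20° lon, +11·10° lat → SW at lon 0°, lat 20°.
Square 8, 6: +8·2° lon, +6·1° lat → SW at lon 16°, lat 26°.
Subsquare b=1, x=23: +1·0.0833333° lon, +23·0.0416667° lat → SW at lon 16.0833°, lat 26.9583°.
Extended square 2, 2: +2·0.00833333° lon, +2·0.00416667° lat → SW at lon 16.1°, lat 26.9667°.
Cell spans 0.00833333° lon × 0.00416667° lat. NE corner is SW corner plus one full cell.
latitude 26.97083, longitude 16.10833.

26.97083, 16.10833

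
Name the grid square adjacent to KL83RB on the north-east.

KL83sc

Longitude subsquare r = 17; +1 → 18 = s.
Latitude subsquare b = 1; +1 → 2 = c.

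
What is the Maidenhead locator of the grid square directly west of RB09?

QB99

Longitude square 0; −1 → -1, wraps to 9, carry into field.
Longitude field R = 17; −1 → 16 = Q.
The latitude characters are unchanged.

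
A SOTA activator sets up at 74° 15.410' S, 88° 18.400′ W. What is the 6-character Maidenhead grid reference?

EB55ur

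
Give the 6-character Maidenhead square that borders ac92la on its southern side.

Latitude subsquare a = 0; −1 → -1, wraps to 23 = x, carry into square.
Latitude square 2; −1 → 1.
The longitude characters are unchanged.

AC91lx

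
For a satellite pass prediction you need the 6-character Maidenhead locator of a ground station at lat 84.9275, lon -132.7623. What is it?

Shift to the Maidenhead origin (180°W, 90°S): lon 47.2377, lat 174.9275.
Field: 47.2377/20 → 2 → C, 174.9275/10 → 17 → R; chars CR.
Square: 7.2377/2 → 3, 4.9275/1 → 4; chars 34.
Subsquare: 1.2377/0.0833333 → 14 → o, 0.9275/0.0416667 → 22 → w; chars ow.

CR34ow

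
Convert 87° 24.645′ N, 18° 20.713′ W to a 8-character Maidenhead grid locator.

IR07tj88

Add 180° to longitude and 90° to latitude: 161.65478, 177.41075.
Field: lon ⌊161.65478/20⌋ = 8 → I; lat ⌊177.41075/10⌋ = 17 → R.
Square: lon ⌊1.65478/2⌋ = 0; lat ⌊7.41075/1⌋ = 7.
Subsquare: lon ⌊1.65478/0.0833333⌋ = 19 → t; lat ⌊0.41075/0.0416667⌋ = 9 → j.
Extended square: lon ⌊0.07145/0.00833333⌋ = 8; lat ⌊0.03575/0.00416667⌋ = 8.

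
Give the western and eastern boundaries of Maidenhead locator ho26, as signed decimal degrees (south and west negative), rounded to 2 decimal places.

-36.00, -34.00

Field H=7, O=14: +7·20° lon, +14·10° lat → SW at lon -40°, lat 50°.
Square 2, 6: +2·2° lon, +6·1° lat → SW at lon -36°, lat 56°.
Cell spans 2° lon × 1° lat.
west -36.00, east -34.00.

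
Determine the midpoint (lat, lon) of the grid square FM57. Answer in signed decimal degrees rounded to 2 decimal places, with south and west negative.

Field F=5, M=12: +5·20° lon, +12·10° lat → SW at lon -80°, lat 30°.
Square 5, 7: +5·2° lon, +7·1° lat → SW at lon -70°, lat 37°.
Cell spans 2° lon × 1° lat. Centre is SW corner plus half of each.
latitude 37.50, longitude -69.00.

37.50, -69.00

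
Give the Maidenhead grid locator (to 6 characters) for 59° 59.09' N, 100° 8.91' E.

OO09bx

Shift to the Maidenhead origin (180°W, 90°S): lon 280.1485, lat 149.9848.
Field: lon ⌊280.1485/20⌋ = 14 → O; lat ⌊149.9848/10⌋ = 14 → O.
Square: lon ⌊0.1485/2⌋ = 0; lat ⌊9.9848/1⌋ = 9.
Subsquare: lon ⌊0.1485/0.0833333⌋ = 1 → b; lat ⌊0.9848/0.0416667⌋ = 23 → x.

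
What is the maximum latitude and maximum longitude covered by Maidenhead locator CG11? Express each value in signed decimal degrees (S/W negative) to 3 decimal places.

-28.000, -136.000

Field C=2, G=6: +2·20° lon, +6·10° lat → SW at lon -140°, lat -30°.
Square 1, 1: +1·2° lon, +1·1° lat → SW at lon -138°, lat -29°.
Cell spans 2° lon × 1° lat. NE corner is SW corner plus one full cell.
latitude -28.000, longitude -136.000.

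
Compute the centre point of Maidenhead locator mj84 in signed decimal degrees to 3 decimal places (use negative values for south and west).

4.500, 77.000

Field M=12, J=9: +12·20° lon, +9·10° lat → SW at lon 60°, lat 0°.
Square 8, 4: +8·2° lon, +4·1° lat → SW at lon 76°, lat 4°.
Cell spans 2° lon × 1° lat. Centre is SW corner plus half of each.
latitude 4.500, longitude 77.000.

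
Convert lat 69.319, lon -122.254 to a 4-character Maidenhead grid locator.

CP89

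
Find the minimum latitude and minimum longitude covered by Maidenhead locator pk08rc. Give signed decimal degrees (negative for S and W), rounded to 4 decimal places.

18.0833, 121.4167

Field P=15, K=10: +15·20° lon, +10·10° lat → SW at lon 120°, lat 10°.
Square 0, 8: +0·2° lon, +8·1° lat → SW at lon 120°, lat 18°.
Subsquare r=17, c=2: +17·0.0833333° lon, +2·0.0416667° lat → SW at lon 121.417°, lat 18.0833°.
latitude 18.0833, longitude 121.4167.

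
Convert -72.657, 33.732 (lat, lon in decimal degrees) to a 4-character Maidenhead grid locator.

KB67

Shift to the Maidenhead origin (180°W, 90°S): lon 213.73, lat 17.34.
Field: lon ⌊213.73/20⌋ = 10 → K; lat ⌊17.34/10⌋ = 1 → B.
Square: lon ⌊13.73/2⌋ = 6; lat ⌊7.34/1⌋ = 7.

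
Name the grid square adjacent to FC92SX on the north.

FC93sa

Latitude subsquare x = 23; +1 → 24, wraps to 0 = a, carry into square.
Latitude square 2; +1 → 3.
The longitude characters are unchanged.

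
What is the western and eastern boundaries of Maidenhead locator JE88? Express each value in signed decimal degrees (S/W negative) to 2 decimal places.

Field J=9, E=4: +9·20° lon, +4·10° lat → SW at lon 0°, lat -50°.
Square 8, 8: +8·2° lon, +8·1° lat → SW at lon 16°, lat -42°.
Cell spans 2° lon × 1° lat.
west 16.00, east 18.00.

16.00, 18.00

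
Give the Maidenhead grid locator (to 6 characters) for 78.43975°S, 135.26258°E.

Shift to the Maidenhead origin (180°W, 90°S): lon 315.2626, lat 11.5602.
Field: 315.2626/20 → 15 → P, 11.5602/10 → 1 → B; chars PB.
Square: 15.2626/2 → 7, 1.5602/1 → 1; chars 71.
Subsquare: 1.2626/0.0833333 → 15 → p, 0.5602/0.0416667 → 13 → n; chars pn.

PB71pn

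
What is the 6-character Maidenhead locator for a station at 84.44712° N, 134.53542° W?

Add 180° to longitude and 90° to latitude: 45.4646, 174.4471.
Field: 45.4646/20 → 2 → C, 174.4471/10 → 17 → R; chars CR.
Square: 5.4646/2 → 2, 4.4471/1 → 4; chars 24.
Subsquare: 1.4646/0.0833333 → 17 → r, 0.4471/0.0416667 → 10 → k; chars rk.

CR24rk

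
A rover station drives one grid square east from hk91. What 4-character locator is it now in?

IK01

Longitude square 9; +1 → 10, wraps to 0, carry into field.
Longitude field H = 7; +1 → 8 = I.
The latitude characters are unchanged.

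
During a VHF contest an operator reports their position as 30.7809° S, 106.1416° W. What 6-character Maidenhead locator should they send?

DF69wf

Add 180° to longitude and 90° to latitude: 73.8584, 59.2191.
Field (20°×10°, letters A–R): lon ⌊73.8584/20⌋ = 3 → D; lat ⌊59.2191/10⌋ = 5 → F.
Square (2°×1°, digits 0–9): lon ⌊13.8584/2⌋ = 6; lat ⌊9.2191/1⌋ = 9.
Subsquare (5′×2.5′, letters a–x): lon ⌊1.8584/0.0833333⌋ = 22 → w; lat ⌊0.2191/0.0416667⌋ = 5 → f.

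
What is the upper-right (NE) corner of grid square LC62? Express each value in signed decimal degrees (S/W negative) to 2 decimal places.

Field L=11, C=2: +11·20° lon, +2·10° lat → SW at lon 40°, lat -70°.
Square 6, 2: +6·2° lon, +2·1° lat → SW at lon 52°, lat -68°.
Cell spans 2° lon × 1° lat. NE corner is SW corner plus one full cell.
latitude -67.00, longitude 54.00.

-67.00, 54.00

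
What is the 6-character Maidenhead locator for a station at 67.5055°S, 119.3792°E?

OC92ql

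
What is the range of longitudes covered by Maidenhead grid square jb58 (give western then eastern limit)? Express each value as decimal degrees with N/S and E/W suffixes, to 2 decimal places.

10.00° E, 12.00° E

Field J=9, B=1: +9·20° lon, +1·10° lat → SW at lon 0°, lat -80°.
Square 5, 8: +5·2° lon, +8·1° lat → SW at lon 10°, lat -72°.
Cell spans 2° lon × 1° lat.
west 10.00° E, east 12.00° E.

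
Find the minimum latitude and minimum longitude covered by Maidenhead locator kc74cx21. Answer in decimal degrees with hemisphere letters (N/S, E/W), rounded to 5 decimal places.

Field K=10, C=2: +10·20° lon, +2·10° lat → SW at lon 20°, lat -70°.
Square 7, 4: +7·2° lon, +4·1° lat → SW at lon 34°, lat -66°.
Subsquare c=2, x=23: +2·0.0833333° lon, +23·0.0416667° lat → SW at lon 34.1667°, lat -65.0417°.
Extended square 2, 1: +2·0.00833333° lon, +1·0.00416667° lat → SW at lon 34.1833°, lat -65.0375°.
latitude 65.03750° S, longitude 34.18333° E.

65.03750° S, 34.18333° E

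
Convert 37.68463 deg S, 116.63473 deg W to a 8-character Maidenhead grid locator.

Offset from 180°W / 90°S: lon 63.36527°, lat 52.31537°.
Field (20°×10°, letters A–R): 63.36527/20 → 3 → D, 52.31537/10 → 5 → F; chars DF.
Square (2°×1°, digits 0–9): 3.36527/2 → 1, 2.31537/1 → 2; chars 12.
Subsquare (5′×2.5′, letters a–x): 1.36527/0.0833333 → 16 → q, 0.31537/0.0416667 → 7 → h; chars qh.
Extended square (30″×15″, digits 0–9): 0.03194/0.00833333 → 3, 0.02370/0.00416667 → 5; chars 35.

DF12qh35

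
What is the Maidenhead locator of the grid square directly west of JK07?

IK97

Longitude square 0; −1 → -1, wraps to 9, carry into field.
Longitude field J = 9; −1 → 8 = I.
The latitude characters are unchanged.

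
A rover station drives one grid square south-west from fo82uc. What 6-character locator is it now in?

FO82tb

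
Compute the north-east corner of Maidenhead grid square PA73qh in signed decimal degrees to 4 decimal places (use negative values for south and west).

-86.6667, 135.4167

Field P=15, A=0: +15·20° lon, +0·10° lat → SW at lon 120°, lat -90°.
Square 7, 3: +7·2° lon, +3·1° lat → SW at lon 134°, lat -87°.
Subsquare q=16, h=7: +16·0.0833333° lon, +7·0.0416667° lat → SW at lon 135.333°, lat -86.7083°.
Cell spans 0.0833333° lon × 0.0416667° lat. NE corner is SW corner plus one full cell.
latitude -86.6667, longitude 135.4167.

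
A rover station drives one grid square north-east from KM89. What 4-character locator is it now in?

Longitude square 8; +1 → 9.
Latitude square 9; +1 → 10, wraps to 0, carry into field.
Latitude field M = 12; +1 → 13 = N.

KN90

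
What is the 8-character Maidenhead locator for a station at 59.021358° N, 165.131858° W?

Shift to the Maidenhead origin (180°W, 90°S): lon 14.86814, lat 149.02136.
Field: 14.86814/20 → 0 → A, 149.02136/10 → 14 → O; chars AO.
Square: 14.86814/2 → 7, 9.02136/1 → 9; chars 79.
Subsquare: 0.86814/0.0833333 → 10 → k, 0.02136/0.0416667 → 0 → a; chars ka.
Extended square: 0.03481/0.00833333 → 4, 0.02136/0.00416667 → 5; chars 45.

AO79ka45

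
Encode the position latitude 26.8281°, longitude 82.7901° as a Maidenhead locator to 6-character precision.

NL16jt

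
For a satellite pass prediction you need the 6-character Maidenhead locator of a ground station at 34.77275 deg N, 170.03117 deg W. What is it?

AM44xs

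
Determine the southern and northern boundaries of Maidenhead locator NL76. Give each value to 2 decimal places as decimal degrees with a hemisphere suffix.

Field N=13, L=11: +13·20° lon, +11·10° lat → SW at lon 80°, lat 20°.
Square 7, 6: +7·2° lon, +6·1° lat → SW at lon 94°, lat 26°.
Cell spans 2° lon × 1° lat.
south 26.00° N, north 27.00° N.

26.00° N, 27.00° N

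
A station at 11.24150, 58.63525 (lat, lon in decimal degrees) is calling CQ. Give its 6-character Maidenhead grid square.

LK91hf

Add 180° to longitude and 90° to latitude: 238.6352, 101.2415.
Field: 238.6352/20 → 11 → L, 101.2415/10 → 10 → K; chars LK.
Square: 18.6352/2 → 9, 1.2415/1 → 1; chars 91.
Subsquare: 0.6352/0.0833333 → 7 → h, 0.2415/0.0416667 → 5 → f; chars hf.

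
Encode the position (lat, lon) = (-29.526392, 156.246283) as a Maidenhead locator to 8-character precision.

QG80cl93

Offset from 180°W / 90°S: lon 336.24628°, lat 60.47361°.
Field: lon ⌊336.24628/20⌋ = 16 → Q; lat ⌊60.47361/10⌋ = 6 → G.
Square: lon ⌊16.24628/2⌋ = 8; lat ⌊0.47361/1⌋ = 0.
Subsquare: lon ⌊0.24628/0.0833333⌋ = 2 → c; lat ⌊0.47361/0.0416667⌋ = 11 → l.
Extended square: lon ⌊0.07962/0.00833333⌋ = 9; lat ⌊0.01527/0.00416667⌋ = 3.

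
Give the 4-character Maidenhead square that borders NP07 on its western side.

MP97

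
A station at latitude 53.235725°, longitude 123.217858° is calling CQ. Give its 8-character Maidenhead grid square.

Shift to the Maidenhead origin (180°W, 90°S): lon 303.21786, lat 143.23573.
Field: 303.21786/20 → 15 → P, 143.23573/10 → 14 → O; chars PO.
Square: 3.21786/2 → 1, 3.23573/1 → 3; chars 13.
Subsquare: 1.21786/0.0833333 → 14 → o, 0.23573/0.0416667 → 5 → f; chars of.
Extended square: 0.05119/0.00833333 → 6, 0.02739/0.00416667 → 6; chars 66.

PO13of66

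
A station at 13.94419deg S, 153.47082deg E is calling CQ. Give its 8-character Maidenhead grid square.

QH66rb63

Offset from 180°W / 90°S: lon 333.47082°, lat 76.05581°.
Field (20°×10°, letters A–R): 333.47082/20 → 16 → Q, 76.05581/10 → 7 → H; chars QH.
Square (2°×1°, digits 0–9): 13.47082/2 → 6, 6.05581/1 → 6; chars 66.
Subsquare (5′×2.5′, letters a–x): 1.47082/0.0833333 → 17 → r, 0.05581/0.0416667 → 1 → b; chars rb.
Extended square (30″×15″, digits 0–9): 0.05415/0.00833333 → 6, 0.01414/0.00416667 → 3; chars 63.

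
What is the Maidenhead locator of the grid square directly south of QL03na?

QL02nx

Latitude subsquare a = 0; −1 → -1, wraps to 23 = x, carry into square.
Latitude square 3; −1 → 2.
The longitude characters are unchanged.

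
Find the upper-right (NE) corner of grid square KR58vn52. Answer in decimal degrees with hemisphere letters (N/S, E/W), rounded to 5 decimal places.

Field K=10, R=17: +10·20° lon, +17·10° lat → SW at lon 20°, lat 80°.
Square 5, 8: +5·2° lon, +8·1° lat → SW at lon 30°, lat 88°.
Subsquare v=21, n=13: +21·0.0833333° lon, +13·0.0416667° lat → SW at lon 31.75°, lat 88.5417°.
Extended square 5, 2: +5·0.00833333° lon, +2·0.00416667° lat → SW at lon 31.7917°, lat 88.55°.
Cell spans 0.00833333° lon × 0.00416667° lat. NE corner is SW corner plus one full cell.
latitude 88.55417° N, longitude 31.80000° E.

88.55417° N, 31.80000° E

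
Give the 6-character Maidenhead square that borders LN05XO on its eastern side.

LN15ao

Longitude subsquare x = 23; +1 → 24, wraps to 0 = a, carry into square.
Longitude square 0; +1 → 1.
The latitude characters are unchanged.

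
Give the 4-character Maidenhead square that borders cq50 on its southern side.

CP59

Latitude square 0; −1 → -1, wraps to 9, carry into field.
Latitude field Q = 16; −1 → 15 = P.
The longitude characters are unchanged.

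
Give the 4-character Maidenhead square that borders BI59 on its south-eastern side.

Longitude square 5; +1 → 6.
Latitude square 9; −1 → 8.

BI68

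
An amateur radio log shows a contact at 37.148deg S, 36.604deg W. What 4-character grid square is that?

HF12

Add 180° to longitude and 90° to latitude: 143.40, 52.85.
Field (20°×10°, letters A–R): 143.40/20 → 7 → H, 52.85/10 → 5 → F; chars HF.
Square (2°×1°, digits 0–9): 3.40/2 → 1, 2.85/1 → 2; chars 12.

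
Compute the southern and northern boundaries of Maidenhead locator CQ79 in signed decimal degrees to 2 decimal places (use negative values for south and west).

79.00, 80.00

Field C=2, Q=16: +2·20° lon, +16·10° lat → SW at lon -140°, lat 70°.
Square 7, 9: +7·2° lon, +9·1° lat → SW at lon -126°, lat 79°.
Cell spans 2° lon × 1° lat.
south 79.00, north 80.00.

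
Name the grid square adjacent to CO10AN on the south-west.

Longitude subsquare a = 0; −1 → -1, wraps to 23 = x, carry into square.
Longitude square 1; −1 → 0.
Latitude subsquare n = 13; −1 → 12 = m.

CO00xm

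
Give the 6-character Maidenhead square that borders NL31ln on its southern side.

Latitude subsquare n = 13; −1 → 12 = m.
The longitude characters are unchanged.

NL31lm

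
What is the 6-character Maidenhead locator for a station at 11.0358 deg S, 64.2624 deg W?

FH78ux

Add 180° to longitude and 90° to latitude: 115.7376, 78.9642.
Field (20°×10°, letters A–R): lon ⌊115.7376/20⌋ = 5 → F; lat ⌊78.9642/10⌋ = 7 → H.
Square (2°×1°, digits 0–9): lon ⌊15.7376/2⌋ = 7; lat ⌊8.9642/1⌋ = 8.
Subsquare (5′×2.5′, letters a–x): lon ⌊1.7376/0.0833333⌋ = 20 → u; lat ⌊0.9642/0.0416667⌋ = 23 → x.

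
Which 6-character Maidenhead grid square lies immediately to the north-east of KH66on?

KH66po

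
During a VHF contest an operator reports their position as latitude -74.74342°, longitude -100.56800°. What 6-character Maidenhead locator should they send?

DB95rg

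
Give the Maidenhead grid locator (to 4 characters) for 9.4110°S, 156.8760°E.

QI80

Add 180° to longitude and 90° to latitude: 336.88, 80.59.
Field: 336.88/20 → 16 → Q, 80.59/10 → 8 → I; chars QI.
Square: 16.88/2 → 8, 0.59/1 → 0; chars 80.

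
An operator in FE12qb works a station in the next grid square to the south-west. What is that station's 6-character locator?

Longitude subsquare q = 16; −1 → 15 = p.
Latitude subsquare b = 1; −1 → 0 = a.

FE12pa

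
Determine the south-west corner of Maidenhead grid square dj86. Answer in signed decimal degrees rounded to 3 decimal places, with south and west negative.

6.000, -104.000

Field D=3, J=9: +3·20° lon, +9·10° lat → SW at lon -120°, lat 0°.
Square 8, 6: +8·2° lon, +6·1° lat → SW at lon -104°, lat 6°.
latitude 6.000, longitude -104.000.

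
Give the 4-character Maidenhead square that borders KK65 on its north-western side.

KK56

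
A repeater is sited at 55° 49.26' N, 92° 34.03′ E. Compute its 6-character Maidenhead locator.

NO65gt

Shift to the Maidenhead origin (180°W, 90°S): lon 272.5672, lat 145.8210.
Field: 272.5672/20 → 13 → N, 145.8210/10 → 14 → O; chars NO.
Square: 12.5672/2 → 6, 5.8210/1 → 5; chars 65.
Subsquare: 0.5672/0.0833333 → 6 → g, 0.8210/0.0416667 → 19 → t; chars gt.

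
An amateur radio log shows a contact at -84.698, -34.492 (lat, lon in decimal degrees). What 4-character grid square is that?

HA25

Shift to the Maidenhead origin (180°W, 90°S): lon 145.51, lat 5.30.
Field (20°×10°, letters A–R): lon ⌊145.51/20⌋ = 7 → H; lat ⌊5.30/10⌋ = 0 → A.
Square (2°×1°, digits 0–9): lon ⌊5.51/2⌋ = 2; lat ⌊5.30/1⌋ = 5.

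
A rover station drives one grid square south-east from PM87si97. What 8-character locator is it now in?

Longitude extended square 9; +1 → 10, wraps to 0, carry into subsquare.
Longitude subsquare s = 18; +1 → 19 = t.
Latitude extended square 7; −1 → 6.

PM87ti06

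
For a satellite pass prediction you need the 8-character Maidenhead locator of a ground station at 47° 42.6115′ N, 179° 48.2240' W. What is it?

AN07cr30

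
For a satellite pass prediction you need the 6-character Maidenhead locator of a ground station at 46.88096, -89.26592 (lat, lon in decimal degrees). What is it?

EN56iv

Offset from 180°W / 90°S: lon 90.7341°, lat 136.8810°.
Field: lon ⌊90.7341/20⌋ = 4 → E; lat ⌊136.8810/10⌋ = 13 → N.
Square: lon ⌊10.7341/2⌋ = 5; lat ⌊6.8810/1⌋ = 6.
Subsquare: lon ⌊0.7341/0.0833333⌋ = 8 → i; lat ⌊0.8810/0.0416667⌋ = 21 → v.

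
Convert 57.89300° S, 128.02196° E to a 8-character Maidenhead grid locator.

PD42ac25

Offset from 180°W / 90°S: lon 308.02196°, lat 32.10700°.
Field: lon ⌊308.02196/20⌋ = 15 → P; lat ⌊32.10700/10⌋ = 3 → D.
Square: lon ⌊8.02196/2⌋ = 4; lat ⌊2.10700/1⌋ = 2.
Subsquare: lon ⌊0.02196/0.0833333⌋ = 0 → a; lat ⌊0.10700/0.0416667⌋ = 2 → c.
Extended square: lon ⌊0.02196/0.00833333⌋ = 2; lat ⌊0.02367/0.00416667⌋ = 5.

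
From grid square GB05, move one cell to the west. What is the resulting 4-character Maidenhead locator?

FB95

Longitude square 0; −1 → -1, wraps to 9, carry into field.
Longitude field G = 6; −1 → 5 = F.
The latitude characters are unchanged.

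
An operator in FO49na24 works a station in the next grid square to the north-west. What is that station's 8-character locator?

Longitude extended square 2; −1 → 1.
Latitude extended square 4; +1 → 5.

FO49na15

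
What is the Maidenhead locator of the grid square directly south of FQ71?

FQ70

Latitude square 1; −1 → 0.
The longitude characters are unchanged.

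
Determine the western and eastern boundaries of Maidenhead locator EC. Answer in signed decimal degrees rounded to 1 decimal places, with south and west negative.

-100.0, -80.0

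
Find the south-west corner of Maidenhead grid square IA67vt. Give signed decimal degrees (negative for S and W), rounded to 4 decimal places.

Field I=8, A=0: +8·20° lon, +0·10° lat → SW at lon -20°, lat -90°.
Square 6, 7: +6·2° lon, +7·1° lat → SW at lon -8°, lat -83°.
Subsquare v=21, t=19: +21·0.0833333° lon, +19·0.0416667° lat → SW at lon -6.25°, lat -82.2083°.
latitude -82.2083, longitude -6.2500.

-82.2083, -6.2500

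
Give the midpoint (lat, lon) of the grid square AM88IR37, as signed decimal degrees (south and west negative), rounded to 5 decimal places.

Field A=0, M=12: +0·20° lon, +12·10° lat → SW at lon -180°, lat 30°.
Square 8, 8: +8·2° lon, +8·1° lat → SW at lon -164°, lat 38°.
Subsquare i=8, r=17: +8·0.0833333° lon, +17·0.0416667° lat → SW at lon -163.333°, lat 38.7083°.
Extended square 3, 7: +3·0.00833333° lon, +7·0.00416667° lat → SW at lon -163.308°, lat 38.7375°.
Cell spans 0.00833333° lon × 0.00416667° lat. Centre is SW corner plus half of each.
latitude 38.73958, longitude -163.30417.

38.73958, -163.30417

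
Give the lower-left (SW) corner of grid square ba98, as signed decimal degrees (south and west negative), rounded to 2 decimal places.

-82.00, -142.00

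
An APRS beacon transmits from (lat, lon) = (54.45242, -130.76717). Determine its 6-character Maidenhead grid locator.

CO44ok

Shift to the Maidenhead origin (180°W, 90°S): lon 49.2328, lat 144.4524.
Field (20°×10°, letters A–R): lon ⌊49.2328/20⌋ = 2 → C; lat ⌊144.4524/10⌋ = 14 → O.
Square (2°×1°, digits 0–9): lon ⌊9.2328/2⌋ = 4; lat ⌊4.4524/1⌋ = 4.
Subsquare (5′×2.5′, letters a–x): lon ⌊1.2328/0.0833333⌋ = 14 → o; lat ⌊0.4524/0.0416667⌋ = 10 → k.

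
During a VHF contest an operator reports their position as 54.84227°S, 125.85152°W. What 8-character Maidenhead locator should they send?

CD75bd77

Add 180° to longitude and 90° to latitude: 54.14848, 35.15773.
Field: 54.14848/20 → 2 → C, 35.15773/10 → 3 → D; chars CD.
Square: 14.14848/2 → 7, 5.15773/1 → 5; chars 75.
Subsquare: 0.14848/0.0833333 → 1 → b, 0.15773/0.0416667 → 3 → d; chars bd.
Extended square: 0.06515/0.00833333 → 7, 0.03273/0.00416667 → 7; chars 77.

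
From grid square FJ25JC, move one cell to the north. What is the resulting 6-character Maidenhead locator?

FJ25jd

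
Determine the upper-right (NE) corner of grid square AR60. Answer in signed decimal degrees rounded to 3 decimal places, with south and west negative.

Field A=0, R=17: +0·20° lon, +17·10° lat → SW at lon -180°, lat 80°.
Square 6, 0: +6·2° lon, +0·1° lat → SW at lon -168°, lat 80°.
Cell spans 2° lon × 1° lat. NE corner is SW corner plus one full cell.
latitude 81.000, longitude -166.000.

81.000, -166.000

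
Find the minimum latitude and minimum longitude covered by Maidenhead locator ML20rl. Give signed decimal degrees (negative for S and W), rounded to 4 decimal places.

20.4583, 65.4167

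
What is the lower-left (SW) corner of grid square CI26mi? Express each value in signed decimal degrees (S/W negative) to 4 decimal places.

-3.6667, -135.0000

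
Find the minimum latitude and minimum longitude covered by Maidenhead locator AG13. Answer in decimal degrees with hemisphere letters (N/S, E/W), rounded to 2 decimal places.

27.00° S, 178.00° W

Field A=0, G=6: +0·20° lon, +6·10° lat → SW at lon -180°, lat -30°.
Square 1, 3: +1·2° lon, +3·1° lat → SW at lon -178°, lat -27°.
latitude 27.00° S, longitude 178.00° W.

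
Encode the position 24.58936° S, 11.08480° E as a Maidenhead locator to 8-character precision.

Offset from 180°W / 90°S: lon 191.08480°, lat 65.41064°.
Field: lon ⌊191.08480/20⌋ = 9 → J; lat ⌊65.41064/10⌋ = 6 → G.
Square: lon ⌊11.08480/2⌋ = 5; lat ⌊5.41064/1⌋ = 5.
Subsquare: lon ⌊1.08480/0.0833333⌋ = 13 → n; lat ⌊0.41064/0.0416667⌋ = 9 → j.
Extended square: lon ⌊0.00147/0.00833333⌋ = 0; lat ⌊0.03564/0.00416667⌋ = 8.

JG55nj08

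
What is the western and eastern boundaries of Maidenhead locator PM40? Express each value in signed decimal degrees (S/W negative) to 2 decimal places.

Field P=15, M=12: +15·20° lon, +12·10° lat → SW at lon 120°, lat 30°.
Square 4, 0: +4·2° lon, +0·1° lat → SW at lon 128°, lat 30°.
Cell spans 2° lon × 1° lat.
west 128.00, east 130.00.

128.00, 130.00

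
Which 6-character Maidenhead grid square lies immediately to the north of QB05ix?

Latitude subsquare x = 23; +1 → 24, wraps to 0 = a, carry into square.
Latitude square 5; +1 → 6.
The longitude characters are unchanged.

QB06ia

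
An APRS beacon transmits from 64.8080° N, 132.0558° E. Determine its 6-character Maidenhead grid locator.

PP64at

Shift to the Maidenhead origin (180°W, 90°S): lon 312.0558, lat 154.8080.
Field: lon ⌊312.0558/20⌋ = 15 → P; lat ⌊154.8080/10⌋ = 15 → P.
Square: lon ⌊12.0558/2⌋ = 6; lat ⌊4.8080/1⌋ = 4.
Subsquare: lon ⌊0.0558/0.0833333⌋ = 0 → a; lat ⌊0.8080/0.0416667⌋ = 19 → t.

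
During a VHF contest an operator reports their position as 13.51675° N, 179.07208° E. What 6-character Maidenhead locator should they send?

Add 180° to longitude and 90° to latitude: 359.0721, 103.5168.
Field: lon ⌊359.0721/20⌋ = 17 → R; lat ⌊103.5168/10⌋ = 10 → K.
Square: lon ⌊19.0721/2⌋ = 9; lat ⌊3.5168/1⌋ = 3.
Subsquare: lon ⌊1.0721/0.0833333⌋ = 12 → m; lat ⌊0.5168/0.0416667⌋ = 12 → m.

RK93mm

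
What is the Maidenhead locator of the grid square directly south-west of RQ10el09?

RQ10dl98

Longitude extended square 0; −1 → -1, wraps to 9, carry into subsquare.
Longitude subsquare e = 4; −1 → 3 = d.
Latitude extended square 9; −1 → 8.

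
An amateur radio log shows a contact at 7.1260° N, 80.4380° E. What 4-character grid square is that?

Shift to the Maidenhead origin (180°W, 90°S): lon 260.44, lat 97.13.
Field: 260.44/20 → 13 → N, 97.13/10 → 9 → J; chars NJ.
Square: 0.44/2 → 0, 7.13/1 → 7; chars 07.

NJ07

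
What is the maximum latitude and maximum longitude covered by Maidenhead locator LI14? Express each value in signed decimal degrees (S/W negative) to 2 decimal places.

-5.00, 44.00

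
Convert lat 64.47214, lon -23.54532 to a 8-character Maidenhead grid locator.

Add 180° to longitude and 90° to latitude: 156.45468, 154.47214.
Field: 156.45468/20 → 7 → H, 154.47214/10 → 15 → P; chars HP.
Square: 16.45468/2 → 8, 4.47214/1 → 4; chars 84.
Subsquare: 0.45468/0.0833333 → 5 → f, 0.47214/0.0416667 → 11 → l; chars fl.
Extended square: 0.03801/0.00833333 → 4, 0.01381/0.00416667 → 3; chars 43.

HP84fl43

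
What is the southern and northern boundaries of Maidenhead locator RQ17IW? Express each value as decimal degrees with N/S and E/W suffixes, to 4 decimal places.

77.9167° N, 77.9583° N

Field R=17, Q=16: +17·20° lon, +16·10° lat → SW at lon 160°, lat 70°.
Square 1, 7: +1·2° lon, +7·1° lat → SW at lon 162°, lat 77°.
Subsquare i=8, w=22: +8·0.0833333° lon, +22·0.0416667° lat → SW at lon 162.667°, lat 77.9167°.
Cell spans 0.0833333° lon × 0.0416667° lat.
south 77.9167° N, north 77.9583° N.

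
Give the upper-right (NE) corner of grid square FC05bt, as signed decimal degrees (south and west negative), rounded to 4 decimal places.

-64.1667, -79.8333

Field F=5, C=2: +5·20° lon, +2·10° lat → SW at lon -80°, lat -70°.
Square 0, 5: +0·2° lon, +5·1° lat → SW at lon -80°, lat -65°.
Subsquare b=1, t=19: +1·0.0833333° lon, +19·0.0416667° lat → SW at lon -79.9167°, lat -64.2083°.
Cell spans 0.0833333° lon × 0.0416667° lat. NE corner is SW corner plus one full cell.
latitude -64.1667, longitude -79.8333.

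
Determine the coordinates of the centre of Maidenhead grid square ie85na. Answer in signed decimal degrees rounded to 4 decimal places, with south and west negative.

-44.9792, -2.8750

Field I=8, E=4: +8·20° lon, +4·10° lat → SW at lon -20°, lat -50°.
Square 8, 5: +8·2° lon, +5·1° lat → SW at lon -4°, lat -45°.
Subsquare n=13, a=0: +13·0.0833333° lon, +0·0.0416667° lat → SW at lon -2.91667°, lat -45°.
Cell spans 0.0833333° lon × 0.0416667° lat. Centre is SW corner plus half of each.
latitude -44.9792, longitude -2.8750.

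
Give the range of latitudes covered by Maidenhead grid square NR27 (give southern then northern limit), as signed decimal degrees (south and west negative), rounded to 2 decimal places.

87.00, 88.00

Field N=13, R=17: +13·20° lon, +17·10° lat → SW at lon 80°, lat 80°.
Square 2, 7: +2·2° lon, +7·1° lat → SW at lon 84°, lat 87°.
Cell spans 2° lon × 1° lat.
south 87.00, north 88.00.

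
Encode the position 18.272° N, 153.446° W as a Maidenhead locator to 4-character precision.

Shift to the Maidenhead origin (180°W, 90°S): lon 26.55, lat 108.27.
Field: 26.55/20 → 1 → B, 108.27/10 → 10 → K; chars BK.
Square: 6.55/2 → 3, 8.27/1 → 8; chars 38.

BK38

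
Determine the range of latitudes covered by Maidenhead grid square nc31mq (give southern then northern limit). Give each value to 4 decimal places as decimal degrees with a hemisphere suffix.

68.3333° S, 68.2917° S

Field N=13, C=2: +13·20° lon, +2·10° lat → SW at lon 80°, lat -70°.
Square 3, 1: +3·2° lon, +1·1° lat → SW at lon 86°, lat -69°.
Subsquare m=12, q=16: +12·0.0833333° lon, +16·0.0416667° lat → SW at lon 87°, lat -68.3333°.
Cell spans 0.0833333° lon × 0.0416667° lat.
south 68.3333° S, north 68.2917° S.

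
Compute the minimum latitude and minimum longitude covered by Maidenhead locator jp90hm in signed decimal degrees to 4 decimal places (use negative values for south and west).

60.5000, 18.5833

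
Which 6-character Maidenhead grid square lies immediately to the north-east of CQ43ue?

CQ43vf

Longitude subsquare u = 20; +1 → 21 = v.
Latitude subsquare e = 4; +1 → 5 = f.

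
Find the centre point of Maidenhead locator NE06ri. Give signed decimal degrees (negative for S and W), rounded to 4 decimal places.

-43.6458, 81.4583

Field N=13, E=4: +13·20° lon, +4·10° lat → SW at lon 80°, lat -50°.
Square 0, 6: +0·2° lon, +6·1° lat → SW at lon 80°, lat -44°.
Subsquare r=17, i=8: +17·0.0833333° lon, +8·0.0416667° lat → SW at lon 81.4167°, lat -43.6667°.
Cell spans 0.0833333° lon × 0.0416667° lat. Centre is SW corner plus half of each.
latitude -43.6458, longitude 81.4583.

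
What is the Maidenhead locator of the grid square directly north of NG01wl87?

Latitude extended square 7; +1 → 8.
The longitude characters are unchanged.

NG01wl88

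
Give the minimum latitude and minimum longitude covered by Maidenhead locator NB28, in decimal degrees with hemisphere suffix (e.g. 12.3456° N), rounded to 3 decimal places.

72.000° S, 84.000° E

Field N=13, B=1: +13·20° lon, +1·10° lat → SW at lon 80°, lat -80°.
Square 2, 8: +2·2° lon, +8·1° lat → SW at lon 84°, lat -72°.
latitude 72.000° S, longitude 84.000° E.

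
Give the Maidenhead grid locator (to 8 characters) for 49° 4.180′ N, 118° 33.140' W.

DN09rb36

Shift to the Maidenhead origin (180°W, 90°S): lon 61.44767, lat 139.06967.
Field (20°×10°, letters A–R): 61.44767/20 → 3 → D, 139.06967/10 → 13 → N; chars DN.
Square (2°×1°, digits 0–9): 1.44767/2 → 0, 9.06967/1 → 9; chars 09.
Subsquare (5′×2.5′, letters a–x): 1.44767/0.0833333 → 17 → r, 0.06967/0.0416667 → 1 → b; chars rb.
Extended square (30″×15″, digits 0–9): 0.03100/0.00833333 → 3, 0.02800/0.00416667 → 6; chars 36.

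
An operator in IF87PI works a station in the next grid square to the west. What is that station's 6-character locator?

Longitude subsquare p = 15; −1 → 14 = o.
The latitude characters are unchanged.

IF87oi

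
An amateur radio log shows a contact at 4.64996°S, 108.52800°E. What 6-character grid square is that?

Add 180° to longitude and 90° to latitude: 288.5280, 85.3500.
Field: lon ⌊288.5280/20⌋ = 14 → O; lat ⌊85.3500/10⌋ = 8 → I.
Square: lon ⌊8.5280/2⌋ = 4; lat ⌊5.3500/1⌋ = 5.
Subsquare: lon ⌊0.5280/0.0833333⌋ = 6 → g; lat ⌊0.3500/0.0416667⌋ = 8 → i.

OI45gi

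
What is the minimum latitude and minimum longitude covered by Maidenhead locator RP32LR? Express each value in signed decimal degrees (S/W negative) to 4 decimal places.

Field R=17, P=15: +17·20° lon, +15·10° lat → SW at lon 160°, lat 60°.
Square 3, 2: +3·2° lon, +2·1° lat → SW at lon 166°, lat 62°.
Subsquare l=11, r=17: +11·0.0833333° lon, +17·0.0416667° lat → SW at lon 166.917°, lat 62.7083°.
latitude 62.7083, longitude 166.9167.

62.7083, 166.9167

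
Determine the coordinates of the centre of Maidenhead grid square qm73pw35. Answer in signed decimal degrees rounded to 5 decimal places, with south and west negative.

33.93958, 155.27917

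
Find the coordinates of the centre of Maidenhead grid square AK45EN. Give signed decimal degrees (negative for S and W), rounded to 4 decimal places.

Field A=0, K=10: +0·20° lon, +10·10° lat → SW at lon -180°, lat 10°.
Square 4, 5: +4·2° lon, +5·1° lat → SW at lon -172°, lat 15°.
Subsquare e=4, n=13: +4·0.0833333° lon, +13·0.0416667° lat → SW at lon -171.667°, lat 15.5417°.
Cell spans 0.0833333° lon × 0.0416667° lat. Centre is SW corner plus half of each.
latitude 15.5625, longitude -171.6250.

15.5625, -171.6250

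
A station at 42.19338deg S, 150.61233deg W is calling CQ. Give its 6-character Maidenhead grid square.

BE47qt

Shift to the Maidenhead origin (180°W, 90°S): lon 29.3877, lat 47.8066.
Field: 29.3877/20 → 1 → B, 47.8066/10 → 4 → E; chars BE.
Square: 9.3877/2 → 4, 7.8066/1 → 7; chars 47.
Subsquare: 1.3877/0.0833333 → 16 → q, 0.8066/0.0416667 → 19 → t; chars qt.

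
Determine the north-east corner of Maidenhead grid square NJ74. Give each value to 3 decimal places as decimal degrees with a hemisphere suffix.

5.000° N, 96.000° E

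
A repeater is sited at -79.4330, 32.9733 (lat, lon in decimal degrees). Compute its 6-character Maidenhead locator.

KB60ln

Shift to the Maidenhead origin (180°W, 90°S): lon 212.9733, lat 10.5670.
Field: lon ⌊212.9733/20⌋ = 10 → K; lat ⌊10.5670/10⌋ = 1 → B.
Square: lon ⌊12.9733/2⌋ = 6; lat ⌊0.5670/1⌋ = 0.
Subsquare: lon ⌊0.9733/0.0833333⌋ = 11 → l; lat ⌊0.5670/0.0416667⌋ = 13 → n.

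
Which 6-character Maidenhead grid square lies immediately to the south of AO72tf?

Latitude subsquare f = 5; −1 → 4 = e.
The longitude characters are unchanged.

AO72te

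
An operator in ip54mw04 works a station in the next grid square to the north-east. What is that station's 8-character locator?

Longitude extended square 0; +1 → 1.
Latitude extended square 4; +1 → 5.

IP54mw15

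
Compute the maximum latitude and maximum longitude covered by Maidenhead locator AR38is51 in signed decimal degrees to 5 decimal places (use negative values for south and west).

88.75833, -173.28333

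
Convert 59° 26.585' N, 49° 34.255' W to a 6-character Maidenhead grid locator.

Offset from 180°W / 90°S: lon 130.4291°, lat 149.4431°.
Field (20°×10°, letters A–R): lon ⌊130.4291/20⌋ = 6 → G; lat ⌊149.4431/10⌋ = 14 → O.
Square (2°×1°, digits 0–9): lon ⌊10.4291/2⌋ = 5; lat ⌊9.4431/1⌋ = 9.
Subsquare (5′×2.5′, letters a–x): lon ⌊0.4291/0.0833333⌋ = 5 → f; lat ⌊0.4431/0.0416667⌋ = 10 → k.

GO59fk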